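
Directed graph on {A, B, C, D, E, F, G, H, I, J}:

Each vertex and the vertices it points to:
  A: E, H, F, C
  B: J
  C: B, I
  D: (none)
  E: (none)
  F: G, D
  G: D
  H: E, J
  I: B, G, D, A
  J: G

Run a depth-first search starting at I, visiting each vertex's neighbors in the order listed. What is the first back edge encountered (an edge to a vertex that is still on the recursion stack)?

DFS from I (visiting each vertex's neighbors in the order listed); mark gray on enter, black on exit:
I gray
  B gray
    J gray
      G gray
        D gray
        D black
      G black
    J black
  B black
  I→G: G black — skip
  I→D: D black — skip
  A gray
    E gray
    E black
    H gray
      H→E: E black — skip
      H→J: J black — skip
    H black
    F gray
      F→G: G black — skip
      F→D: D black — skip
    F black
    C gray
      C→B: B black — skip
      C→I: I is gray → back edge
First back edge: C → I.

C→I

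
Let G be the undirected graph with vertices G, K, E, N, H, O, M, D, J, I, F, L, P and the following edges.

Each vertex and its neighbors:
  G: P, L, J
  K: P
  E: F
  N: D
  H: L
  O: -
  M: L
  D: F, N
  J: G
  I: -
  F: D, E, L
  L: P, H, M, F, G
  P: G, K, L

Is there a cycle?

Yes

DFS, tracking each vertex's parent; an edge to a visited non-parent vertex closes a cycle.
Start from O:
visit O (parent –)
visit G (parent –)
  visit P (parent G)
    P–G: parent, skip
    visit K (parent P)
      K–P: parent, skip
    visit L (parent P)
      L–P: parent, skip
      visit H (parent L)
        H–L: parent, skip
      visit M (parent L)
        M–L: parent, skip
      visit F (parent L)
        visit D (parent F)
          D–F: parent, skip
          visit N (parent D)
            N–D: parent, skip
        visit E (parent F)
          E–F: parent, skip
        F–L: parent, skip
      L–G: G visited and ≠ parent → cycle
Cycle: G – P – L – G.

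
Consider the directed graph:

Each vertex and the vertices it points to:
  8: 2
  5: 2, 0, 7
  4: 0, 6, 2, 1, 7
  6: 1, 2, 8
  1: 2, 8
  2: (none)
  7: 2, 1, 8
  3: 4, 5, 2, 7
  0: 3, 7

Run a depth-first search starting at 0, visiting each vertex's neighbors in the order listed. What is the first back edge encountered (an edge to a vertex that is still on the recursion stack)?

4->0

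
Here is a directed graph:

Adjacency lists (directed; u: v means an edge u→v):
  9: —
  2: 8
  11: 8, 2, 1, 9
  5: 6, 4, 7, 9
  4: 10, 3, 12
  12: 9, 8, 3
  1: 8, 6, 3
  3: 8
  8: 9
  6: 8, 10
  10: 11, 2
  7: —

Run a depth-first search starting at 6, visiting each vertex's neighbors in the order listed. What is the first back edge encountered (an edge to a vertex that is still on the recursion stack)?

1→6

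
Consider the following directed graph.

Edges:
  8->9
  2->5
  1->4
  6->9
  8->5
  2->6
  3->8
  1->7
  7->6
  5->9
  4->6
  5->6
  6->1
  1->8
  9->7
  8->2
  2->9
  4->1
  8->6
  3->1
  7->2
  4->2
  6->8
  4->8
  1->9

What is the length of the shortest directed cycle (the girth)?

For each vertex v, BFS finds the shortest path from v back to v.
The shortest such closed walk is 1 → 4 → 1, length 2.

2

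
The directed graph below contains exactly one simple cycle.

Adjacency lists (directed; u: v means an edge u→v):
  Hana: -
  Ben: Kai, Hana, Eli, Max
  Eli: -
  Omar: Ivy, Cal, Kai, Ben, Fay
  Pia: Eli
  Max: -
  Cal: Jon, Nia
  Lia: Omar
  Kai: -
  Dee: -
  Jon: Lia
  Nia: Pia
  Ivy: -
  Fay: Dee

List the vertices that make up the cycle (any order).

DFS with gray/black marking from Omar:
Omar gray
  Ivy gray
  Ivy black
  Cal gray
    Jon gray
      Lia gray
        Lia→Omar: Omar is gray → back edge
Back edge closes the cycle Omar → Cal → Jon → Lia → Omar; its vertices are {Cal, Jon, Lia, Omar}.

Cal, Jon, Lia, Omar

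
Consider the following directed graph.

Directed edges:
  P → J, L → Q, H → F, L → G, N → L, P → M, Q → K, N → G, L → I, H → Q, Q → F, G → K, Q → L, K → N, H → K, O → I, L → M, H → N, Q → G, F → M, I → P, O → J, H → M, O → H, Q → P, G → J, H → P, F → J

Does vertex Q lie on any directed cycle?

Q is on a cycle iff Q can reach itself via ≥1 edge.
Q → L → Q — yes.

Yes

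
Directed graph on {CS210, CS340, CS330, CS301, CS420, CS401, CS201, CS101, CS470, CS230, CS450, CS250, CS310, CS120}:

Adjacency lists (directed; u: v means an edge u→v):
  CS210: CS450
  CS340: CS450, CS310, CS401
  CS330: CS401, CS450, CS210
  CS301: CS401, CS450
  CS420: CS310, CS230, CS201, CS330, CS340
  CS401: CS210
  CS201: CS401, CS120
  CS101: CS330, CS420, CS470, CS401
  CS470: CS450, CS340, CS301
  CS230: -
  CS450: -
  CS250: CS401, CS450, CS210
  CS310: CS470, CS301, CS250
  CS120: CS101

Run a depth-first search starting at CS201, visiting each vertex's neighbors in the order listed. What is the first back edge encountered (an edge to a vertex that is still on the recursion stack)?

CS340→CS310

DFS from CS201 (visiting each vertex's neighbors in the order listed); mark gray on enter, black on exit:
CS201 gray
  CS401 gray
    CS210 gray
      CS450 gray
      CS450 black
    CS210 black
  CS401 black
  CS120 gray
    CS101 gray
      CS330 gray
        CS330→CS401: CS401 black — skip
        CS330→CS450: CS450 black — skip
        CS330→CS210: CS210 black — skip
      CS330 black
      CS420 gray
        CS310 gray
          CS470 gray
            CS470→CS450: CS450 black — skip
            CS340 gray
              CS340→CS450: CS450 black — skip
              CS340→CS310: CS310 is gray → back edge
First back edge: CS340 → CS310.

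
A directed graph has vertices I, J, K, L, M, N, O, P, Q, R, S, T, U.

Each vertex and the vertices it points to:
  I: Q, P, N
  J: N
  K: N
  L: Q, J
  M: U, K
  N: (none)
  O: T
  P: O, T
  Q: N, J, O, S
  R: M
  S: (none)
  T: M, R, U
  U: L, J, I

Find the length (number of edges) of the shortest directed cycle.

For each vertex v, BFS finds the shortest path from v back to v.
The shortest such closed walk is T → U → I → P → T, length 4.

4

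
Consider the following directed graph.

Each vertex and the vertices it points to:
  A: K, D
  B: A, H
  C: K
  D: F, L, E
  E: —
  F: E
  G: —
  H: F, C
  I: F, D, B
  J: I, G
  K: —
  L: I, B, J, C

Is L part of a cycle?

L is on a cycle iff L can reach itself via ≥1 edge.
L → I → D → L — yes.

Yes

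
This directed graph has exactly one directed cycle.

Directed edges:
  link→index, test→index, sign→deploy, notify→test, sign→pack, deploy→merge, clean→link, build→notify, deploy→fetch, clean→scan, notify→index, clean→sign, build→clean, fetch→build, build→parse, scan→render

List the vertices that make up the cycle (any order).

sign, build, clean, fetch, deploy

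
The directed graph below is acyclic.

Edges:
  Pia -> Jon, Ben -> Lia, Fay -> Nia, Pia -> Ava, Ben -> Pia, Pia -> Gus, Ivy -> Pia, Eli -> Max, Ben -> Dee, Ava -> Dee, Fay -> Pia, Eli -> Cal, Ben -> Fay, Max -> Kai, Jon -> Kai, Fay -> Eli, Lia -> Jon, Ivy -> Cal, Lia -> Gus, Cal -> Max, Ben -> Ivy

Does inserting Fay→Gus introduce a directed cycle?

No

Adding Fay→Gus creates a cycle iff Gus can already reach Fay.
Explore from Gus: no path reaches Fay. The graph stays acyclic.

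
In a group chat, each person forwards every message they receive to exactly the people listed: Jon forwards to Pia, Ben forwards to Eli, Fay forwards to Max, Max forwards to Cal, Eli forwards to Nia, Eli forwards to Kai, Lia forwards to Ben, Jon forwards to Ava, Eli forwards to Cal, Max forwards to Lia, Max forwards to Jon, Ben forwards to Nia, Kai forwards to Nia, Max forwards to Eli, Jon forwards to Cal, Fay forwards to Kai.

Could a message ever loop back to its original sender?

DFS with white/gray/black marking, starting from Jon:
Jon gray
  Pia gray
  Pia black
  Ava gray
  Ava black
  Cal gray
  Cal black
Jon black
Eli gray
  Kai gray
    Nia gray
    Nia black
  Kai black
  Eli→Cal: Cal black — skip
  Eli→Nia: Nia black — skip
Eli black
Max gray
  Max→Jon: Jon black — skip
  Max→Eli: Eli black — skip
  Lia gray
    Ben gray
      Ben→Nia: Nia black — skip
      Ben→Eli: Eli black — skip
    Ben black
  Lia black
  Max→Cal: Cal black — skip
Max black
Fay gray
  Fay→Kai: Kai black — skip
  Fay→Max: Max black — skip
Fay black
Every edge goes to a white or black vertex — no back edge, so the graph is acyclic.

No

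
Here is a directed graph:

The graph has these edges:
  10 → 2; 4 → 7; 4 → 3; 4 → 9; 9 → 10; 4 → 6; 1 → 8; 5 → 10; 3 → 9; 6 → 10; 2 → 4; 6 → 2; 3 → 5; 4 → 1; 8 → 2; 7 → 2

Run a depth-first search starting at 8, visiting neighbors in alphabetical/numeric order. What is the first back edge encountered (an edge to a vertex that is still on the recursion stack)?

DFS from 8 (visiting neighbors in alphabetical/numeric order); mark gray on enter, black on exit:
8 gray
  2 gray
    4 gray
      1 gray
        1→8: 8 is gray → back edge
First back edge: 1 → 8.

1->8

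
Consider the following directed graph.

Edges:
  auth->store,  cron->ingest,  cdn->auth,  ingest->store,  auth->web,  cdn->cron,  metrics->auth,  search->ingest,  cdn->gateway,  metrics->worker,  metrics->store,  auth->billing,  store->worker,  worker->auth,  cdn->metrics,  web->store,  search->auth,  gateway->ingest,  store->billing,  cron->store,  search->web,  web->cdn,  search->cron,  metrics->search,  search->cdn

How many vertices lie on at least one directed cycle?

A vertex is on a directed cycle iff it belongs to a strongly connected component of size ≥ 2 (or has a self-loop).
The vertices on cycles are {cdn, web, auth, cron, store, ingest, search, worker, gateway, metrics} — 10 in total.

10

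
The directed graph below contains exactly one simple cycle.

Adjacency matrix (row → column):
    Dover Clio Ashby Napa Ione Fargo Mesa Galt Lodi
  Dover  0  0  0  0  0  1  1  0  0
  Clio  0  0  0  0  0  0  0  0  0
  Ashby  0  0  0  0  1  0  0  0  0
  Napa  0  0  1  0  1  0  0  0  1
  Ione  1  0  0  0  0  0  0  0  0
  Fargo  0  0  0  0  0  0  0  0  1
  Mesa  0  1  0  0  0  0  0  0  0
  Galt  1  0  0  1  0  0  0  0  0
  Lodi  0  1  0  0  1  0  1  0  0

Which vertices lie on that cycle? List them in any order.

DFS with gray/black marking from Dover:
Dover gray
  Mesa gray
    Clio gray
    Clio black
  Mesa black
  Fargo gray
    Lodi gray
      Lodi→Clio: Clio black — skip
      Ione gray
        Ione→Dover: Dover is gray → back edge
Back edge closes the cycle Dover → Fargo → Lodi → Ione → Dover; its vertices are {Ione, Lodi, Dover, Fargo}.

Ione, Lodi, Dover, Fargo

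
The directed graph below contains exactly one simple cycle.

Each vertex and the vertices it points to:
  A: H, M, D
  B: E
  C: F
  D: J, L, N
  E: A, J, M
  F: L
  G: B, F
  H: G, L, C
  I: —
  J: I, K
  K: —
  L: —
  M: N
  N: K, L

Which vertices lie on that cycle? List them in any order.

DFS with gray/black marking from B:
B gray
  E gray
    A gray
      H gray
        G gray
          G→B: B is gray → back edge
Back edge closes the cycle B → E → A → H → G → B; its vertices are {A, B, E, G, H}.

A, B, E, G, H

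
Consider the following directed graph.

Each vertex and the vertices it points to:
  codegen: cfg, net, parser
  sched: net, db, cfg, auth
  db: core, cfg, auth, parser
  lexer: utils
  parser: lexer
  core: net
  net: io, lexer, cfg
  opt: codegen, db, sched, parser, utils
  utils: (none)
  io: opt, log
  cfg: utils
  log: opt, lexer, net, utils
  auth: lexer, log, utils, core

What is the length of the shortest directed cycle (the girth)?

For each vertex v, BFS finds the shortest path from v back to v.
The shortest such closed walk is io → log → net → io, length 3.

3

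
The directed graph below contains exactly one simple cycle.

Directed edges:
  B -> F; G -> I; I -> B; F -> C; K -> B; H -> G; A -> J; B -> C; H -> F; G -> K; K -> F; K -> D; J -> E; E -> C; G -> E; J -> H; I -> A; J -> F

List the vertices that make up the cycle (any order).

A, G, H, I, J

DFS with gray/black marking from G:
G gray
  E gray
    C gray
    C black
  E black
  K gray
    D gray
    D black
    B gray
      F gray
        F→C: C black — skip
      F black
      B→C: C black — skip
    B black
    K→F: F black — skip
  K black
  I gray
    I→B: B black — skip
    A gray
      J gray
        J→F: F black — skip
        H gray
          H→G: G is gray → back edge
Back edge closes the cycle G → I → A → J → H → G; its vertices are {A, G, H, I, J}.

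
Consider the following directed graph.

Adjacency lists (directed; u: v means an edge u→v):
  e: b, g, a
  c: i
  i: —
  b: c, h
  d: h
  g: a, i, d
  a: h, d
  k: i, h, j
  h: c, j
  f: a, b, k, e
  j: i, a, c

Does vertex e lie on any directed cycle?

No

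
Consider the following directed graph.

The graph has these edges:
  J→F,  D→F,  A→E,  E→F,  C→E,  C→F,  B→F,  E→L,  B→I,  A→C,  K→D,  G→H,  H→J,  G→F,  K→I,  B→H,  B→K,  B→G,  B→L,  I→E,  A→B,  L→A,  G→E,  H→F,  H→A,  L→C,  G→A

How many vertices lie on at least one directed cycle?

9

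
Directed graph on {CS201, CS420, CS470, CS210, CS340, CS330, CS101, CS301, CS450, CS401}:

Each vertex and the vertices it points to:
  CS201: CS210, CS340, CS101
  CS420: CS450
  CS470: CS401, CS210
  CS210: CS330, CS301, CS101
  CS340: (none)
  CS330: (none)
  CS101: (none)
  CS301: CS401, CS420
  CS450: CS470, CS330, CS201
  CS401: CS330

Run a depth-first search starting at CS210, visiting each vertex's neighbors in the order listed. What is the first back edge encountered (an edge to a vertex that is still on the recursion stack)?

DFS from CS210 (visiting each vertex's neighbors in the order listed); mark gray on enter, black on exit:
CS210 gray
  CS330 gray
  CS330 black
  CS301 gray
    CS401 gray
      CS401→CS330: CS330 black — skip
    CS401 black
    CS420 gray
      CS450 gray
        CS470 gray
          CS470→CS401: CS401 black — skip
          CS470→CS210: CS210 is gray → back edge
First back edge: CS470 → CS210.

CS470->CS210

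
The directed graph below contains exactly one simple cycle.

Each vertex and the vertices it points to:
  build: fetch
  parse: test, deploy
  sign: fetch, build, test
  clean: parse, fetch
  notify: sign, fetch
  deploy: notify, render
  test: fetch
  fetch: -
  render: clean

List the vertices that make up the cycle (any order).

clean, parse, deploy, render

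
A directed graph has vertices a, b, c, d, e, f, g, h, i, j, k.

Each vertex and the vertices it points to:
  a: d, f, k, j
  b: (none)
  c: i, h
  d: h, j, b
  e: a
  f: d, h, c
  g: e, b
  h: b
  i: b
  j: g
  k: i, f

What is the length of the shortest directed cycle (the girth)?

4

For each vertex v, BFS finds the shortest path from v back to v.
The shortest such closed walk is a → j → g → e → a, length 4.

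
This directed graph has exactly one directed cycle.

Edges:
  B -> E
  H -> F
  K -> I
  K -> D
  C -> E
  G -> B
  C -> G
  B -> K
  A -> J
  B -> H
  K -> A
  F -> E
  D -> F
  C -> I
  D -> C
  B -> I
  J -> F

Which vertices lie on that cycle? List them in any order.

B, C, D, G, K

DFS with gray/black marking from G:
G gray
  B gray
    E gray
    E black
    K gray
      A gray
        J gray
          F gray
            F→E: E black — skip
          F black
        J black
      A black
      I gray
      I black
      D gray
        D→F: F black — skip
        C gray
          C→G: G is gray → back edge
Back edge closes the cycle G → B → K → D → C → G; its vertices are {B, C, D, G, K}.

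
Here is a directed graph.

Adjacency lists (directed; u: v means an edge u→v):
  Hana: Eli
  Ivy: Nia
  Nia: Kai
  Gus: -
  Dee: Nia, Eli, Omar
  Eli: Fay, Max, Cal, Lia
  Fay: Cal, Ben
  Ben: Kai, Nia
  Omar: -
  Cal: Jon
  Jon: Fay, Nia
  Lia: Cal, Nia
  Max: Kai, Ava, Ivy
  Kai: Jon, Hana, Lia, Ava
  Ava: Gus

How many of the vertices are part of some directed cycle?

11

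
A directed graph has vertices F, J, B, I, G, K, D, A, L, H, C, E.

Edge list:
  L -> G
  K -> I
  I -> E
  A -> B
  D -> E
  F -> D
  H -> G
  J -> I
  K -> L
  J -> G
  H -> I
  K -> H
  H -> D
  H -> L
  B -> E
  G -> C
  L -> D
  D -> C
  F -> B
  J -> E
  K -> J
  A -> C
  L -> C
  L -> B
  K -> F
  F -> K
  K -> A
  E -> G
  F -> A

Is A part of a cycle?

No

A lies on a cycle iff there is a path from A back to itself.
Exploring from A, it never reaches itself; equivalently, its strongly connected component is a singleton.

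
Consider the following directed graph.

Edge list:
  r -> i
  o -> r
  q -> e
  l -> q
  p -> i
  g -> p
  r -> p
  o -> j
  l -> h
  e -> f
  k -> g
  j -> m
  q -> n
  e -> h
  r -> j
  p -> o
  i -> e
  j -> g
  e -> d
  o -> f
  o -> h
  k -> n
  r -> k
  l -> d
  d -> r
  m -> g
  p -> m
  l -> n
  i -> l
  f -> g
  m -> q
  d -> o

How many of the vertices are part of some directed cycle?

A vertex is on a directed cycle iff it belongs to a strongly connected component of size ≥ 2 (or has a self-loop).
The vertices on cycles are {d, e, f, g, i, j, k, l, m, o, p, q, r} — 13 in total.

13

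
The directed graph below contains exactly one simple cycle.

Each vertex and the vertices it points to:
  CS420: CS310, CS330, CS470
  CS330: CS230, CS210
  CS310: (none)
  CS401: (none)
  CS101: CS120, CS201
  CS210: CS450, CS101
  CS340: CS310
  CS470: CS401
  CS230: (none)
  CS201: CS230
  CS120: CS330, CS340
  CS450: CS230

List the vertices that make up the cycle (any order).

CS101, CS120, CS210, CS330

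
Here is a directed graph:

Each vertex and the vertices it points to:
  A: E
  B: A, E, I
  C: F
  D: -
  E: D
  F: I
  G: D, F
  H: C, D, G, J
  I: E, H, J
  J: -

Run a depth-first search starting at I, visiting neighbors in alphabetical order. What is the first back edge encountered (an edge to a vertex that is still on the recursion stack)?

F->I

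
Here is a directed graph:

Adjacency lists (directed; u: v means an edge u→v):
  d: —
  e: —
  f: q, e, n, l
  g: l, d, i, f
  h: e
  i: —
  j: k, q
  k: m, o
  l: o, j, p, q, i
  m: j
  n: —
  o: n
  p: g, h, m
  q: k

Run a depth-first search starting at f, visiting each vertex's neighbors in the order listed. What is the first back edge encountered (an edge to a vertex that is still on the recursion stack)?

DFS from f (visiting each vertex's neighbors in the order listed); mark gray on enter, black on exit:
f gray
  q gray
    k gray
      m gray
        j gray
          j→k: k is gray → back edge
First back edge: j → k.

j->k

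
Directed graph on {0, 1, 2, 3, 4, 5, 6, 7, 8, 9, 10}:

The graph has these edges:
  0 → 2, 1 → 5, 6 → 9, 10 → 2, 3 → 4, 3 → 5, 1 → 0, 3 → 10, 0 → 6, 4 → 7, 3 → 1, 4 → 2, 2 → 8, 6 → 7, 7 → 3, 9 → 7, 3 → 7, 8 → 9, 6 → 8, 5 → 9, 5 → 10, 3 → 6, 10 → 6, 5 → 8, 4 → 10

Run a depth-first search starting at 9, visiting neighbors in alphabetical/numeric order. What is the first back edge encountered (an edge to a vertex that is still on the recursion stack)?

DFS from 9 (visiting neighbors in alphabetical/numeric order); mark gray on enter, black on exit:
9 gray
  7 gray
    3 gray
      1 gray
        0 gray
          2 gray
            8 gray
              8→9: 9 is gray → back edge
First back edge: 8 → 9.

8->9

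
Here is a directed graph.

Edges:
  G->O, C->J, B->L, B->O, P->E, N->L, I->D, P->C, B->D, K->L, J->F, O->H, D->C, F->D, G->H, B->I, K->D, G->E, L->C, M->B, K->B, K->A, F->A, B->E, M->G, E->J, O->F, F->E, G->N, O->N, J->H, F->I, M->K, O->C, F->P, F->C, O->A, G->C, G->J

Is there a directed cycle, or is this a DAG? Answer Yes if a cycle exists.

DFS with white/gray/black marking, starting from G:
G gray
  N gray
    L gray
      C gray
        J gray
          F gray
            F→C: C is gray → back edge
Back edge found, so a cycle exists: C → J → F → C.

Yes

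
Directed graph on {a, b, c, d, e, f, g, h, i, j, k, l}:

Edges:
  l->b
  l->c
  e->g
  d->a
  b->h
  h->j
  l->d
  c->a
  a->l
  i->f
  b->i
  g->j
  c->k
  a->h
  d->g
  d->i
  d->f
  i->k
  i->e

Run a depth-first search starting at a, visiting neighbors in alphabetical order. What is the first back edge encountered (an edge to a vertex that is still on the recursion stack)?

DFS from a (visiting neighbors in alphabetical order); mark gray on enter, black on exit:
a gray
  h gray
    j gray
    j black
  h black
  l gray
    b gray
      b→h: h black — skip
      i gray
        e gray
          g gray
            g→j: j black — skip
          g black
        e black
        f gray
        f black
        k gray
        k black
      i black
    b black
    c gray
      c→a: a is gray → back edge
First back edge: c → a.

c→a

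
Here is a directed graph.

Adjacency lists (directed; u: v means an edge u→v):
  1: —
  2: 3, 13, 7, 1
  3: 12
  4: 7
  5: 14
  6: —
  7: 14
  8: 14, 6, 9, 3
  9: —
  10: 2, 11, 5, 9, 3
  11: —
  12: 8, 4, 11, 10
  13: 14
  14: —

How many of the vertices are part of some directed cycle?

5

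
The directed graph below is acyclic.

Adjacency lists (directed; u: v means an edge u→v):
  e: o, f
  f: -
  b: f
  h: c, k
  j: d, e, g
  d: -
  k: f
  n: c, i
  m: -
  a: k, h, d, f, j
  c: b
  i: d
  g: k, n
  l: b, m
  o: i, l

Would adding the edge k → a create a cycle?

Adding k→a creates a cycle iff a can already reach k.
Path from a: a → k.
So a → … → k → a is a cycle.

Yes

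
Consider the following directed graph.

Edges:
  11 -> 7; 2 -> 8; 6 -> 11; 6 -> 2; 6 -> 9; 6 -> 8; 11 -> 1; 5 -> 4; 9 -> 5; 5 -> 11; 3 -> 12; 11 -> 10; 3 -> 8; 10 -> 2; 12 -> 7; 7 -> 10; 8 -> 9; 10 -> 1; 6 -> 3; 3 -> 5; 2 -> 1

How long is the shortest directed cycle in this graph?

6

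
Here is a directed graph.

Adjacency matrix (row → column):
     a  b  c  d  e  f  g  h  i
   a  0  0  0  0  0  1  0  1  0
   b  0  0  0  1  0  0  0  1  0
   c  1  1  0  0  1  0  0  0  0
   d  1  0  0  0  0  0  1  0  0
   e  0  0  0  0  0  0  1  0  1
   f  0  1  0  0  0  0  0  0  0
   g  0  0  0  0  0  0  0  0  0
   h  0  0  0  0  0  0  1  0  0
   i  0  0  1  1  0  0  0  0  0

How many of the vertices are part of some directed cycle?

A vertex is on a directed cycle iff it belongs to a strongly connected component of size ≥ 2 (or has a self-loop).
The vertices on cycles are {a, b, c, d, e, f, i} — 7 in total.

7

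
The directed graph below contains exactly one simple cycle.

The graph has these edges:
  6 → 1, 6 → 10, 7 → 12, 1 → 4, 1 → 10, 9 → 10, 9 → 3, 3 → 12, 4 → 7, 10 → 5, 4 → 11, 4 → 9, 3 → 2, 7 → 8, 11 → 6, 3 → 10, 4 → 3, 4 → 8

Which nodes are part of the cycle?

1, 4, 6, 11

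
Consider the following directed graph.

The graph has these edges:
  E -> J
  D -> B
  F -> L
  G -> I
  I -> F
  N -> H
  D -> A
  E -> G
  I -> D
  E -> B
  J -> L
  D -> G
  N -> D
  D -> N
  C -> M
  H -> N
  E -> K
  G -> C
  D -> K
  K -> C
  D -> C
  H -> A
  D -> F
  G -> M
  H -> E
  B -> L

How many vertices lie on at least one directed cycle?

6

A vertex is on a directed cycle iff it belongs to a strongly connected component of size ≥ 2 (or has a self-loop).
The vertices on cycles are {D, E, G, H, I, N} — 6 in total.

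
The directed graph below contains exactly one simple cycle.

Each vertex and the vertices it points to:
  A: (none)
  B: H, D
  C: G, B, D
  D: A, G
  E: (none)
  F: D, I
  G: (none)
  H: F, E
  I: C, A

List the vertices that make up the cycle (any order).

B, C, F, H, I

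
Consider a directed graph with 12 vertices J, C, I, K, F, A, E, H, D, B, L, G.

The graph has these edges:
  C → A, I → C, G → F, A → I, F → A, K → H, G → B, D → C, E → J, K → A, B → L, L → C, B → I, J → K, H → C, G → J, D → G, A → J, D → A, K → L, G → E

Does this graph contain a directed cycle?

Yes

DFS with white/gray/black marking, starting from H:
H gray
  C gray
    A gray
      I gray
        I→C: C is gray → back edge
Back edge found, so a cycle exists: C → A → I → C.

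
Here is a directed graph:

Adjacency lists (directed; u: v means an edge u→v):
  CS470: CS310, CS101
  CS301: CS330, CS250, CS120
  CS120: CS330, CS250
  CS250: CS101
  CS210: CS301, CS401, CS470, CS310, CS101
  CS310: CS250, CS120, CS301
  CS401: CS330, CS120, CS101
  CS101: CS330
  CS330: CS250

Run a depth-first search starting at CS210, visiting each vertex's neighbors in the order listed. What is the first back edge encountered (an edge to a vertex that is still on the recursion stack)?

CS101→CS330

DFS from CS210 (visiting each vertex's neighbors in the order listed); mark gray on enter, black on exit:
CS210 gray
  CS301 gray
    CS330 gray
      CS250 gray
        CS101 gray
          CS101→CS330: CS330 is gray → back edge
First back edge: CS101 → CS330.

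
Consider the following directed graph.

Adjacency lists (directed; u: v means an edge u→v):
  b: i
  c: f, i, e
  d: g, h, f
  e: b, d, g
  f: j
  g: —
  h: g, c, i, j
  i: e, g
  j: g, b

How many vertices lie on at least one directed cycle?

A vertex is on a directed cycle iff it belongs to a strongly connected component of size ≥ 2 (or has a self-loop).
The vertices on cycles are {b, c, d, e, f, h, i, j} — 8 in total.

8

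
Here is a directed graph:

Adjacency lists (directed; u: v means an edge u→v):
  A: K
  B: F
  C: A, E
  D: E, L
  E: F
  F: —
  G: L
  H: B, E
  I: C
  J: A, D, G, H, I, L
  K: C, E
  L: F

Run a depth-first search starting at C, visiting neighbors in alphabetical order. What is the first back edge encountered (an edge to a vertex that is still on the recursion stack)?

DFS from C (visiting neighbors in alphabetical order); mark gray on enter, black on exit:
C gray
  A gray
    K gray
      K→C: C is gray → back edge
First back edge: K → C.

K->C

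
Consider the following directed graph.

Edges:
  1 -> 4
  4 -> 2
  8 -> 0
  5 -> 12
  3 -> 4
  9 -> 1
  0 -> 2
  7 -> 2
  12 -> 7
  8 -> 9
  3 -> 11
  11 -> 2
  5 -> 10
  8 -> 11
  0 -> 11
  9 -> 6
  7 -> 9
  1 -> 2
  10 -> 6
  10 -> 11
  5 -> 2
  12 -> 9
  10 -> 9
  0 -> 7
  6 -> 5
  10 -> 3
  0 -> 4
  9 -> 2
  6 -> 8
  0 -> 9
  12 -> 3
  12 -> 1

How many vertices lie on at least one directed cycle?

A vertex is on a directed cycle iff it belongs to a strongly connected component of size ≥ 2 (or has a self-loop).
The vertices on cycles are {0, 5, 6, 7, 8, 9, 10, 12} — 8 in total.

8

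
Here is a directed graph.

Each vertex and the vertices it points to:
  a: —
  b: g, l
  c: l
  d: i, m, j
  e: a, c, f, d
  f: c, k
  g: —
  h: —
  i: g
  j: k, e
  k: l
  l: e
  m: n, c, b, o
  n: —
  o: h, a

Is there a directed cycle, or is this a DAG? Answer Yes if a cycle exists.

DFS with white/gray/black marking, starting from f:
f gray
  c gray
    l gray
      e gray
        a gray
        a black
        e→c: c is gray → back edge
Back edge found, so a cycle exists: c → l → e → c.

Yes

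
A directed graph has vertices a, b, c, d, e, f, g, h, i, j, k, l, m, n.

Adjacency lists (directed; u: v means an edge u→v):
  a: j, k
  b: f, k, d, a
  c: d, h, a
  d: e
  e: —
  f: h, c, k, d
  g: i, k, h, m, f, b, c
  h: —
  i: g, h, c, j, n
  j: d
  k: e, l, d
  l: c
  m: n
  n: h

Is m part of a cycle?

m lies on a cycle iff there is a path from m back to itself.
Exploring from m, it never reaches itself; equivalently, its strongly connected component is a singleton.

No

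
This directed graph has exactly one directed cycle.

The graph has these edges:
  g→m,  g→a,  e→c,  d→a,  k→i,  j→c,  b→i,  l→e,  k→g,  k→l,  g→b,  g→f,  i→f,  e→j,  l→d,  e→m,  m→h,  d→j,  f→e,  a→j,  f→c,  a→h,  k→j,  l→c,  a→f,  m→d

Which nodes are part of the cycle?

a, d, e, f, m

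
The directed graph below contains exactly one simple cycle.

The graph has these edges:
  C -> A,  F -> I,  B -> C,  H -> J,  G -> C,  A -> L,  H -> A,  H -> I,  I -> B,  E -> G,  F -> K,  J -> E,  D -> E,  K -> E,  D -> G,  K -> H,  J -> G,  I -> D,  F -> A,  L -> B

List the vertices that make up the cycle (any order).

A, B, C, L

DFS with gray/black marking from A:
A gray
  L gray
    B gray
      C gray
        C→A: A is gray → back edge
Back edge closes the cycle A → L → B → C → A; its vertices are {A, B, C, L}.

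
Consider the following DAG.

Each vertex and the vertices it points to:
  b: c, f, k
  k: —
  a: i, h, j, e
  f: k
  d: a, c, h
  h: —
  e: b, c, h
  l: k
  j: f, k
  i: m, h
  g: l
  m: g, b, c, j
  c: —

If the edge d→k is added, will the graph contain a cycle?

No

Adding d→k creates a cycle iff k can already reach d.
Explore from k: no path reaches d. The graph stays acyclic.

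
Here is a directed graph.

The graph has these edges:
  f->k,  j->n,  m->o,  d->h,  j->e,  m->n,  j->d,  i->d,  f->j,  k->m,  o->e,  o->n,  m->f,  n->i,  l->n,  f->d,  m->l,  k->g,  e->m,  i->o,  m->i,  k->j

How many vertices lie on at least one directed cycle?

9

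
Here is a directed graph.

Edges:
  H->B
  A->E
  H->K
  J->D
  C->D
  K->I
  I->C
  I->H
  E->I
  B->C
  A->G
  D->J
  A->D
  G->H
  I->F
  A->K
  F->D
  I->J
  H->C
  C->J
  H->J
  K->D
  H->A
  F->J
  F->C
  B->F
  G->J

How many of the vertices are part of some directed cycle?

8

A vertex is on a directed cycle iff it belongs to a strongly connected component of size ≥ 2 (or has a self-loop).
The vertices on cycles are {A, D, E, G, H, I, J, K} — 8 in total.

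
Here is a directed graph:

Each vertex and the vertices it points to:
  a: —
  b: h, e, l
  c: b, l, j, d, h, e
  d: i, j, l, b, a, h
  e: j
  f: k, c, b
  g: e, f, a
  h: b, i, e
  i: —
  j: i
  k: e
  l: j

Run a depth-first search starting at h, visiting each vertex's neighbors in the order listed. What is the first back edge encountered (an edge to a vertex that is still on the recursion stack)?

b->h

DFS from h (visiting each vertex's neighbors in the order listed); mark gray on enter, black on exit:
h gray
  b gray
    b→h: h is gray → back edge
First back edge: b → h.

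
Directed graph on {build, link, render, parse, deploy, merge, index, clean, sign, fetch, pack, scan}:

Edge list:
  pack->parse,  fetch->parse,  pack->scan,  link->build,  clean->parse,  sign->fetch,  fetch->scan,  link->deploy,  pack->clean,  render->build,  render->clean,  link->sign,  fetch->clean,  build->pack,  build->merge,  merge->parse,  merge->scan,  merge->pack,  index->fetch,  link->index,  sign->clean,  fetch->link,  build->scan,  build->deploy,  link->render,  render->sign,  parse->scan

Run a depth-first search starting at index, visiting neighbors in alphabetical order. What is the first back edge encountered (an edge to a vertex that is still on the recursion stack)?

link->index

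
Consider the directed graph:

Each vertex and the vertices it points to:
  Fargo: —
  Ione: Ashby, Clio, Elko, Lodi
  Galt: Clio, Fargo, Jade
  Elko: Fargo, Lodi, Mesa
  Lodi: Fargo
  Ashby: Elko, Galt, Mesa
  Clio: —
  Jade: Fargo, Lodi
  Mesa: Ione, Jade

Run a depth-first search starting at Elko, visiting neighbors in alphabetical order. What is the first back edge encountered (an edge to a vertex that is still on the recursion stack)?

DFS from Elko (visiting neighbors in alphabetical order); mark gray on enter, black on exit:
Elko gray
  Fargo gray
  Fargo black
  Lodi gray
    Lodi→Fargo: Fargo black — skip
  Lodi black
  Mesa gray
    Ione gray
      Ashby gray
        Ashby→Elko: Elko is gray → back edge
First back edge: Ashby → Elko.

Ashby→Elko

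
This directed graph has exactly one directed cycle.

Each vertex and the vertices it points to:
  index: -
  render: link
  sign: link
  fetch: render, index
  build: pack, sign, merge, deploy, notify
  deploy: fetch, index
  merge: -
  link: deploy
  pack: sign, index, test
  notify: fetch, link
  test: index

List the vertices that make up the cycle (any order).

link, fetch, deploy, render

DFS with gray/black marking from deploy:
deploy gray
  fetch gray
    render gray
      link gray
        link→deploy: deploy is gray → back edge
Back edge closes the cycle deploy → fetch → render → link → deploy; its vertices are {link, fetch, deploy, render}.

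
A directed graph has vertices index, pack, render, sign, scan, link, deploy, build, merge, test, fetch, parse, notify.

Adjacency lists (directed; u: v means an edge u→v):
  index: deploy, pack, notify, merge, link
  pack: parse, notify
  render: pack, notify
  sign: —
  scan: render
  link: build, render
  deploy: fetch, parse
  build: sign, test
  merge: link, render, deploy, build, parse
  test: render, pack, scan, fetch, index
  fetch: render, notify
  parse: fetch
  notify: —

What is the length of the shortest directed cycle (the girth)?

4

For each vertex v, BFS finds the shortest path from v back to v.
The shortest such closed walk is index → merge → build → test → index, length 4.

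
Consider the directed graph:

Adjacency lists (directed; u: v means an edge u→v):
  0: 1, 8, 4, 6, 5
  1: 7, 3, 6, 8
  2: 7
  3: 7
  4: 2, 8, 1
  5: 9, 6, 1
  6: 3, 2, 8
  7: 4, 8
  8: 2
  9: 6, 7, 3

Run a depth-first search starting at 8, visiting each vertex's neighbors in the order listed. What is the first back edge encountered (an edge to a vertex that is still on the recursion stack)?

DFS from 8 (visiting each vertex's neighbors in the order listed); mark gray on enter, black on exit:
8 gray
  2 gray
    7 gray
      4 gray
        4→2: 2 is gray → back edge
First back edge: 4 → 2.

4→2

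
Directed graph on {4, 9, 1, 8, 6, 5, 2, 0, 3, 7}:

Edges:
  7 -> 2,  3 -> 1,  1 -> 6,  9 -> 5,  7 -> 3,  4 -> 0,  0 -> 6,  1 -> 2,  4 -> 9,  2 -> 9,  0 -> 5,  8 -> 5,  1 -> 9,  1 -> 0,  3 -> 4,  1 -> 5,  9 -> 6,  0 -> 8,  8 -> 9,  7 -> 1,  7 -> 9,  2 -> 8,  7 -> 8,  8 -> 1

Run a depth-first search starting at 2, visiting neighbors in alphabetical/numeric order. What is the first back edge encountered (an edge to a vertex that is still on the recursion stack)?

DFS from 2 (visiting neighbors in alphabetical/numeric order); mark gray on enter, black on exit:
2 gray
  8 gray
    1 gray
      0 gray
        5 gray
        5 black
        6 gray
        6 black
        0→8: 8 is gray → back edge
First back edge: 0 → 8.

0->8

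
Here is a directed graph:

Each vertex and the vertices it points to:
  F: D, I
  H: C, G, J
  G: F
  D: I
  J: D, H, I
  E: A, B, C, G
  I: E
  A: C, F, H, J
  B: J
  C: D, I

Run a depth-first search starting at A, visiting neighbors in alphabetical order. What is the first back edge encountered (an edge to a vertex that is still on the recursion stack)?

E→A

DFS from A (visiting neighbors in alphabetical order); mark gray on enter, black on exit:
A gray
  C gray
    D gray
      I gray
        E gray
          E→A: A is gray → back edge
First back edge: E → A.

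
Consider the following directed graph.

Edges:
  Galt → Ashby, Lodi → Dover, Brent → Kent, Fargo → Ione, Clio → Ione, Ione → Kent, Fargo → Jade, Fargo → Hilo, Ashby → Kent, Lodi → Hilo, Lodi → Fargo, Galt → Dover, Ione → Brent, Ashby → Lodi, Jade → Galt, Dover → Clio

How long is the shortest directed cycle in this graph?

For each vertex v, BFS finds the shortest path from v back to v.
The shortest such closed walk is Galt → Ashby → Lodi → Fargo → Jade → Galt, length 5.

5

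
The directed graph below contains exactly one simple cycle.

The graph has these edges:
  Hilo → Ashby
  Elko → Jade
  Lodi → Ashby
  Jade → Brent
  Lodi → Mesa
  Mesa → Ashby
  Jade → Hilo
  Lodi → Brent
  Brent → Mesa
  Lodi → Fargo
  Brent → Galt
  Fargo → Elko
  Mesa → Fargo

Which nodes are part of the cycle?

Elko, Jade, Mesa, Brent, Fargo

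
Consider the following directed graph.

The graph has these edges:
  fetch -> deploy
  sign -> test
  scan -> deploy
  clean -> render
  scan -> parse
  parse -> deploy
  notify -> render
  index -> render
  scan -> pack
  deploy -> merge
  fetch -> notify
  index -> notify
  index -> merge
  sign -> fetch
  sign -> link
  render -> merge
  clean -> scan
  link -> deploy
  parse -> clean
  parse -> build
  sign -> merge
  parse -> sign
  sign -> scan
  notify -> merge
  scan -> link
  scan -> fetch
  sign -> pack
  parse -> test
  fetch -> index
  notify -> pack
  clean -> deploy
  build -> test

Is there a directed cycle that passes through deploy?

No

deploy lies on a cycle iff there is a path from deploy back to itself.
Exploring from deploy, it never reaches itself; equivalently, its strongly connected component is a singleton.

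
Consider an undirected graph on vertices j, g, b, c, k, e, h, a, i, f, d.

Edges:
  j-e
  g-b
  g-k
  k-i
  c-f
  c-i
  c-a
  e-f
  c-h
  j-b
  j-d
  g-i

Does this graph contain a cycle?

DFS, tracking each vertex's parent; an edge to a visited non-parent vertex closes a cycle.
Start from c:
visit c (parent –)
  visit h (parent c)
    h–c: parent, skip
  visit i (parent c)
    visit g (parent i)
      visit k (parent g)
        k–g: parent, skip
        k–i: i visited and ≠ parent → cycle
Cycle: i – g – k – i.

Yes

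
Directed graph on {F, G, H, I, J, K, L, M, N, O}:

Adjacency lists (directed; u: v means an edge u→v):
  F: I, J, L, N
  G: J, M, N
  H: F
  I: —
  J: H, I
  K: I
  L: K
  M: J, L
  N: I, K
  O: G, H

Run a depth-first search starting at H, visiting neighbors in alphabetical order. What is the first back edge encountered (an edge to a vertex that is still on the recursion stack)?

J->H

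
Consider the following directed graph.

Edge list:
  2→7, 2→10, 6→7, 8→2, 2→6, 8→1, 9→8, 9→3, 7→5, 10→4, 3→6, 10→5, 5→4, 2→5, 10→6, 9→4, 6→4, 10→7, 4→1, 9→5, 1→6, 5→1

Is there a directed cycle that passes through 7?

Yes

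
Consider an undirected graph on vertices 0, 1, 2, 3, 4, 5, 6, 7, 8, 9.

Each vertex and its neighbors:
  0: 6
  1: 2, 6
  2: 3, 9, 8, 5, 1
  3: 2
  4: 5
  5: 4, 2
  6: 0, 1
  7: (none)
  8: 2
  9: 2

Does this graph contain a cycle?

DFS, tracking each vertex's parent; an edge to a visited non-parent vertex closes a cycle.
Start from 7:
visit 7 (parent –)
visit 0 (parent –)
  visit 6 (parent 0)
    6–0: parent, skip
    visit 1 (parent 6)
      visit 2 (parent 1)
        visit 3 (parent 2)
          3–2: parent, skip
        visit 9 (parent 2)
          9–2: parent, skip
        visit 8 (parent 2)
          8–2: parent, skip
        visit 5 (parent 2)
          visit 4 (parent 5)
            4–5: parent, skip
          5–2: parent, skip
        2–1: parent, skip
      1–6: parent, skip
No non-parent visited neighbor found — the graph is a forest.

No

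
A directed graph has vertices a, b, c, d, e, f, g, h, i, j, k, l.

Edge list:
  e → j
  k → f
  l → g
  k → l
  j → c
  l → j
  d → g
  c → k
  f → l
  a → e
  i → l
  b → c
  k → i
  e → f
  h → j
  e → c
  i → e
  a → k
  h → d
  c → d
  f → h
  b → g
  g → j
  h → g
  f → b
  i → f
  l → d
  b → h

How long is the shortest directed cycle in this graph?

4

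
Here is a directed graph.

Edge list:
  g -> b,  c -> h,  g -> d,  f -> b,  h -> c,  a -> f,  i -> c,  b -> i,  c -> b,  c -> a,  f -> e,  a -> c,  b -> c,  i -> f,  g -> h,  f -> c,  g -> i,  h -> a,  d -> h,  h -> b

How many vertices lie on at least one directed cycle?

6

A vertex is on a directed cycle iff it belongs to a strongly connected component of size ≥ 2 (or has a self-loop).
The vertices on cycles are {a, b, c, f, h, i} — 6 in total.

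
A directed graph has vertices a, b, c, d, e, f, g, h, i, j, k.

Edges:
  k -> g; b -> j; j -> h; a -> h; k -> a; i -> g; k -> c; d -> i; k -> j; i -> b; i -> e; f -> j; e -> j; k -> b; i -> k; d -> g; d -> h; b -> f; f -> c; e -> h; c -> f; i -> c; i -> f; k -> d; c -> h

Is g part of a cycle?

No

g lies on a cycle iff there is a path from g back to itself.
Exploring from g, it never reaches itself; equivalently, its strongly connected component is a singleton.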